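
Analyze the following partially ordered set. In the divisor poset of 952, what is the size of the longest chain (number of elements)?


A chain is a totally ordered subset; we count the number of elements in a maximum chain.
Compute, for each element x, the size of the longest chain ending at x:
  1: 1
  2: 2
  7: 2
  17: 2
  4: 3
  8: 4
  ...
A maximum chain: 1 < 2 < 4 < 8 < 56 < 952
Number of elements in the longest chain: 6


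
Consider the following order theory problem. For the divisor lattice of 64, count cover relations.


A cover relation a -< b holds when a < b with no c strictly between.
Cover relations:
  1 -< 2
  2 -< 4
  4 -< 8
  8 -< 16
  16 -< 32
  32 -< 64
Total: 6


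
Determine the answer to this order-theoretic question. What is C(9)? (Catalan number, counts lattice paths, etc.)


C(n) = C(2n, n) / (n+1).
C(18, 9) = 48620
C(9) = 48620 / 10 = 4862


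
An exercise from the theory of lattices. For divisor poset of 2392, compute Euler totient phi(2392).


phi(n) = n * prod_{p|n} (1 - 1/p).
Prime divisors of 2392: [2, 13, 23]
phi(2392) = 2392 * (1 - 1/2) * (1 - 1/13) * (1 - 1/23)
phi(2392) = 1056


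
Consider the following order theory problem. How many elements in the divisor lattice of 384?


Divisors of 384: [1, 2, 3, 4, 6, 8, 12, 16, 24, 32, 48, 64, 96, 128, 192, 384]
Count: 16


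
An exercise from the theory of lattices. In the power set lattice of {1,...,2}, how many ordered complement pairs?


Complement pair (a,b): a meet b = bottom, a join b = top.
Here: A intersect B = {} and A union B = {1,...,2}.
Pairs found: ({},{1,2}), ({1},{2}), ({2},{1}), ({1,2},{})
Total ordered pairs: 4


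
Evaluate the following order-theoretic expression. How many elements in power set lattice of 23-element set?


Power set = 2^n.
2^23 = 8388608


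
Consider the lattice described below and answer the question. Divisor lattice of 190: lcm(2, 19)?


Join=lcm.
gcd(2,19)=1
lcm=38


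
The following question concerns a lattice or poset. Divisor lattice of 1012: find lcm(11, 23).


In a divisor lattice, join = lcm (least common multiple).
gcd(11,23) = 1
lcm(11,23) = 11*23/gcd = 253/1 = 253


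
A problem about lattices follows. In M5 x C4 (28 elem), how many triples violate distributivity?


Distributive law: a ^ (b v c) = (a ^ b) v (a ^ c).
Check all 28^3 = 21952 ordered triples (a,b,c).
  e.g. a=(a1,0), b=(a2,0), c=(a3,0): lhs=(a1,0) != rhs=(0,0)
  e.g. a=(a1,0), b=(a2,0), c=(a3,1): lhs=(a1,0) != rhs=(0,0)
Total violating triples: 3840


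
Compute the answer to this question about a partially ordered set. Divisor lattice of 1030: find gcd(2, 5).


In a divisor lattice, meet = gcd (greatest common divisor).
By Euclidean algorithm or factoring: gcd(2,5) = 1


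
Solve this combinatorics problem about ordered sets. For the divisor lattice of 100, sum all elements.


sigma(n) = sum of divisors.
Divisors of 100: [1, 2, 4, 5, 10, 20, 25, 50, 100]
Sum = 217


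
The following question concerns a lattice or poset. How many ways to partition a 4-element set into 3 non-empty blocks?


S(n,k) = k*S(n-1,k) + S(n-1,k-1).
S(3,3) = 1, S(3,2) = 3
S(4,3) = 3*1 + 3 = 3 + 3
S(4,3) = 6


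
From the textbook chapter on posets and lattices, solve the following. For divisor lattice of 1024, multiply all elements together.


Divisors of 1024: [1, 2, 4, 8, 16, 32, 64, 128, 256, 512, 1024]
Product = n^(d(n)/2) = 1024^(11/2)
Product = 36028797018963968


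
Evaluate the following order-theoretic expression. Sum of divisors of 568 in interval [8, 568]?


Interval [8,568] in divisors of 568: [8, 568]
Sum = 576


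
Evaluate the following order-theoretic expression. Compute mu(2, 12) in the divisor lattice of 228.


In a divisor lattice, mu(a,b) = mu(b/a) where mu is the classical Mobius function.
b/a = 12/2 = 6
Prime factorization of 6: primes [2, 3]
6 is squarefree with 2 prime factor(s), so mu(6) = (-1)^2 = 1


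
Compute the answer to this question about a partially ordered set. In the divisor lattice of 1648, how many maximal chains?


A maximal chain goes from the minimum element to a maximal element via cover relations.
Counting all min-to-max paths in the cover graph.
Total maximal chains: 5


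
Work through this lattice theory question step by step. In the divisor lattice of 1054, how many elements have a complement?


An element a is complemented if some b has a meet b = bottom, a join b = top.
a is complemented iff gcd(a, n/a)=1, i.e. a is a unitary divisor of 1054.
Complemented elements: 1, 2, 17, 31, 34, 62, ... (2 more)
Count: 8


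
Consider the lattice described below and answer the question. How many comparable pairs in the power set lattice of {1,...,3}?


A comparable pair {a,b} has a < b or b < a in the order.
Count unordered pairs where one element is strictly below the other.
Examples: {{},{1}}, {{},{2}}, {{},{3}}, {{},{1,2}}, ...
Total comparable pairs: 19


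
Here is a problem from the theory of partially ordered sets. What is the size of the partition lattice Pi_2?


B(n) = number of set partitions of an n-element set.
B(n) satisfies the recurrence: B(n+1) = sum_k C(n,k)*B(k).
B(2) = 2


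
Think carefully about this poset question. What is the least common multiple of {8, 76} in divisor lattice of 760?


In a divisor lattice, join = lcm (least common multiple).
Compute lcm iteratively: start with first element, then lcm(current, next).
Elements: [8, 76]
lcm(8,76) = 152
Final lcm = 152


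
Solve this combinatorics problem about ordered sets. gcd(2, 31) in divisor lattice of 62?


Meet=gcd.
gcd(2,31)=1


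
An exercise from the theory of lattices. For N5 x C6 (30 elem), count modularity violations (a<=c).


Modular law: if a <= c then a v (b ^ c) = (a v b) ^ c.
Check all triples (a,b,c) with a <= c among 30 elements.
  e.g. a=(a,0), b=(c,0), c=(b,0): lhs=(a,0) != rhs=(b,0)
  e.g. a=(a,0), b=(c,1), c=(b,0): lhs=(a,0) != rhs=(b,0)
Total violating triples: 126


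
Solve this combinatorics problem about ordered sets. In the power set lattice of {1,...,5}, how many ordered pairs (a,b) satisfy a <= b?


The order relation is {(a,b) : a <= b}, reflexive so it includes (a,a).
Examples: ({},{}), ({},{1,2}), ({},{1,2,3}), ({},{1,2,3,4}), ({},{1,2,3,4,5}), ...
Total ordered pairs: 243


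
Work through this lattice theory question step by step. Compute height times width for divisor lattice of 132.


Height = length of longest chain minus 1; width = size of largest antichain.
A maximum chain: 1 | 11 | 33 | 66 | 132  (height 4).
A maximum antichain: {4, 6, 22, 33}  (width 4).
Product = 4 * 4 = 16


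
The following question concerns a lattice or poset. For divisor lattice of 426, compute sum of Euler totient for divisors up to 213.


Divisors of 426 up to 213: [1, 2, 3, 6, 71, 142, 213]
phi values: [1, 1, 2, 2, 70, 70, 140]
Sum = 286


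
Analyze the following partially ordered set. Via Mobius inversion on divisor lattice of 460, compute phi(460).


phi(n) = n * prod_{p|n} (1 - 1/p).
Prime divisors of 460: [2, 5, 23]
phi(460) = 460 * (1 - 1/2) * (1 - 1/5) * (1 - 1/23)
phi(460) = 176


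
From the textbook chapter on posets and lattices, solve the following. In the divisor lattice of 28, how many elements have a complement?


An element a is complemented if some b has a meet b = bottom, a join b = top.
a is complemented iff gcd(a, n/a)=1, i.e. a is a unitary divisor of 28.
Complemented elements: 1, 4, 7, 28
Count: 4


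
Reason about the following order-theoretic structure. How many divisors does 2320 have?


Divisors of 2320: [1, 2, 4, 5, 8, 10, 16, 20, 29, 40, 58, 80, 116, 145, 232, 290, 464, 580, 1160, 2320]
Count: 20


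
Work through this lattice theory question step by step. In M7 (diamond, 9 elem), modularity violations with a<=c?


Modular law: if a <= c then a v (b ^ c) = (a v b) ^ c.
Check all triples (a,b,c) with a <= c among 9 elements.
This lattice is modular (diamonds M_m and their chain-products are modular).
Total violating triples: 0


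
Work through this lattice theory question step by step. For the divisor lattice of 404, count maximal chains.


A maximal chain goes from the minimum element to a maximal element via cover relations.
Counting all min-to-max paths in the cover graph.
Total maximal chains: 3


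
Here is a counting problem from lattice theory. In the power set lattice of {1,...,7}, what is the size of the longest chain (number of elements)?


A chain is a totally ordered subset; we count the number of elements in a maximum chain.
Compute, for each element x, the size of the longest chain ending at x:
  {}: 1
  {1}: 2
  {2}: 2
  {3}: 2
  {4}: 2
  {5}: 2
  ...
A maximum chain: {} < {1} < {1,2} < {1,2,3} < {1,2,3,4} < {1,2,3,4,5} < {1,2,3,4,5,6} < {1,2,3,4,5,6,7}
Number of elements in the longest chain: 8


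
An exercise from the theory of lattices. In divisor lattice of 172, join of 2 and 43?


In a divisor lattice, join = lcm (least common multiple).
gcd(2,43) = 1
lcm(2,43) = 2*43/gcd = 86/1 = 86


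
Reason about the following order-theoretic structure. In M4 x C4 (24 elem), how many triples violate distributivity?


Distributive law: a ^ (b v c) = (a ^ b) v (a ^ c).
Check all 24^3 = 13824 ordered triples (a,b,c).
  e.g. a=(a1,0), b=(a2,0), c=(a3,0): lhs=(a1,0) != rhs=(0,0)
  e.g. a=(a1,0), b=(a2,0), c=(a3,1): lhs=(a1,0) != rhs=(0,0)
Total violating triples: 1536


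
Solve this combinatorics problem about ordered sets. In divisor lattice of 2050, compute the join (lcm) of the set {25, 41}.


In a divisor lattice, join = lcm (least common multiple).
Compute lcm iteratively: start with first element, then lcm(current, next).
Elements: [25, 41]
lcm(25,41) = 1025
Final lcm = 1025


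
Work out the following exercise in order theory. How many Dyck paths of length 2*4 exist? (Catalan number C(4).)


C(n) = C(2n, n) / (n+1).
C(8, 4) = 70
C(4) = 70 / 5 = 14


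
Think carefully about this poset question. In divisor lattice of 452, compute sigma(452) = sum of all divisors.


sigma(n) = sum of divisors.
Divisors of 452: [1, 2, 4, 113, 226, 452]
Sum = 798


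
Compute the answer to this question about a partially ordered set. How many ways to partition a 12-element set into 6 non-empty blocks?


S(n,k) = k*S(n-1,k) + S(n-1,k-1).
S(11,6) = 179487, S(11,5) = 246730
S(12,6) = 6*179487 + 246730 = 1076922 + 246730
S(12,6) = 1323652


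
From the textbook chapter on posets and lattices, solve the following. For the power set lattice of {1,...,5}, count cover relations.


A cover relation a -< b holds when a < b with no c strictly between.
Cover relations:
  {} -< {1}
  {} -< {2}
  {} -< {3}
  {} -< {4}
  {} -< {5}
  {1} -< {1,2}
  {1} -< {1,3}
  {1} -< {1,4}
  ...72 more
Total: 80


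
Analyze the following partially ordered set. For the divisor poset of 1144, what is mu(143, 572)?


In a divisor lattice, mu(a,b) = mu(b/a) where mu is the classical Mobius function.
b/a = 572/143 = 4
Prime factorization of 4: primes [2]
4 is not squarefree, so mu(4) = 0


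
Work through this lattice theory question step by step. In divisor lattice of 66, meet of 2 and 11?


In a divisor lattice, meet = gcd (greatest common divisor).
By Euclidean algorithm or factoring: gcd(2,11) = 1


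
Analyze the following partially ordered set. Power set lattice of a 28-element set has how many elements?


Power set = 2^n.
2^28 = 268435456


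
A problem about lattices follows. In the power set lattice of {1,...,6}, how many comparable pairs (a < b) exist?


A comparable pair {a,b} has a < b or b < a in the order.
Count unordered pairs where one element is strictly below the other.
Examples: {{},{1}}, {{},{2}}, {{},{3}}, {{},{4}}, ...
Total comparable pairs: 665


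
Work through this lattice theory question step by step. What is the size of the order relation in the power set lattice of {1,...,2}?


The order relation is {(a,b) : a <= b}, reflexive so it includes (a,a).
Examples: ({},{}), ({},{1,2}), ({},{1}), ({},{2}), ({1,2},{1,2}), ...
Total ordered pairs: 9


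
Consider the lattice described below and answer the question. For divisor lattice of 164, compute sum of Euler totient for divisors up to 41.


Divisors of 164 up to 41: [1, 2, 4, 41]
phi values: [1, 1, 2, 40]
Sum = 44


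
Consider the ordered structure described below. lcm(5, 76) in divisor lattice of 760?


Join=lcm.
gcd(5,76)=1
lcm=380


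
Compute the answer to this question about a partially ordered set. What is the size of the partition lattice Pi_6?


B(n) = number of set partitions of an n-element set.
B(n) satisfies the recurrence: B(n+1) = sum_k C(n,k)*B(k).
B(6) = 203


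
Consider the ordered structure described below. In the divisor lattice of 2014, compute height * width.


Height = length of longest chain minus 1; width = size of largest antichain.
A maximum chain: 1 | 53 | 1007 | 2014  (height 3).
A maximum antichain: {2, 19, 53}  (width 3).
Product = 3 * 3 = 9


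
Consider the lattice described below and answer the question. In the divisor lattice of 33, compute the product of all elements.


Divisors of 33: [1, 3, 11, 33]
Product = n^(d(n)/2) = 33^(4/2)
Product = 1089


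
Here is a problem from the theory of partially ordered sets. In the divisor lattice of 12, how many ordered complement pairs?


Complement pair (a,b): a meet b = bottom, a join b = top.
Here: gcd(a,b)=1 and lcm(a,b)=12, i.e. a*b=12 with a,b coprime.
Pairs found: (1,12), (3,4), (4,3), (12,1)
Total ordered pairs: 4


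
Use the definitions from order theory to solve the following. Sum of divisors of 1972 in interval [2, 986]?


Interval [2,986] in divisors of 1972: [2, 34, 58, 986]
Sum = 1080


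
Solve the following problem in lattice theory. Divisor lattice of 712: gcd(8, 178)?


Meet=gcd.
gcd(8,178)=2


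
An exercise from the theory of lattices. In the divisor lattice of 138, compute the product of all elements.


Divisors of 138: [1, 2, 3, 6, 23, 46, 69, 138]
Product = n^(d(n)/2) = 138^(8/2)
Product = 362673936


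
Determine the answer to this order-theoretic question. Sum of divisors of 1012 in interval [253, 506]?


Interval [253,506] in divisors of 1012: [253, 506]
Sum = 759


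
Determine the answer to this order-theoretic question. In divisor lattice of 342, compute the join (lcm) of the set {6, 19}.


In a divisor lattice, join = lcm (least common multiple).
Compute lcm iteratively: start with first element, then lcm(current, next).
Elements: [6, 19]
lcm(6,19) = 114
Final lcm = 114


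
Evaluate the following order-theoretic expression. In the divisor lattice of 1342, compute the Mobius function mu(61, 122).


In a divisor lattice, mu(a,b) = mu(b/a) where mu is the classical Mobius function.
b/a = 122/61 = 2
Prime factorization of 2: primes [2]
2 is squarefree with 1 prime factor(s), so mu(2) = (-1)^1 = -1


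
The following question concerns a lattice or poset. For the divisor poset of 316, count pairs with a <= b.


The order relation is {(a,b) : a <= b}, reflexive so it includes (a,a).
Examples: (1,1), (1,158), (1,2), (1,316), (1,4), ...
Total ordered pairs: 18


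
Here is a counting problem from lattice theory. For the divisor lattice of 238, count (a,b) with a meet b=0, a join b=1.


Complement pair (a,b): a meet b = bottom, a join b = top.
Here: gcd(a,b)=1 and lcm(a,b)=238, i.e. a*b=238 with a,b coprime.
Pairs found: (1,238), (2,119), (7,34), (14,17), ... (4 more)
Total ordered pairs: 8


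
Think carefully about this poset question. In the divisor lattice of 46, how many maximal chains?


A maximal chain goes from the minimum element to a maximal element via cover relations.
Counting all min-to-max paths in the cover graph.
Total maximal chains: 2


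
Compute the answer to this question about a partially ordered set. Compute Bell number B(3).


B(n) = number of set partitions of an n-element set.
B(n) satisfies the recurrence: B(n+1) = sum_k C(n,k)*B(k).
B(3) = 5


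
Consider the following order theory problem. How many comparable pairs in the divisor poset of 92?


A comparable pair {a,b} has a < b or b < a in the order.
Count unordered pairs where one element is strictly below the other.
Examples: {1,2}, {1,4}, {1,23}, {1,46}, ...
Total comparable pairs: 12


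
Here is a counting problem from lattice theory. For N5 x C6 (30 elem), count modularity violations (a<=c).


Modular law: if a <= c then a v (b ^ c) = (a v b) ^ c.
Check all triples (a,b,c) with a <= c among 30 elements.
  e.g. a=(a,0), b=(c,0), c=(b,0): lhs=(a,0) != rhs=(b,0)
  e.g. a=(a,0), b=(c,1), c=(b,0): lhs=(a,0) != rhs=(b,0)
Total violating triples: 126


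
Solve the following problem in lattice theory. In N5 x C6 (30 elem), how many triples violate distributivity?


Distributive law: a ^ (b v c) = (a ^ b) v (a ^ c).
Check all 30^3 = 27000 ordered triples (a,b,c).
  e.g. a=(b,0), b=(a,0), c=(c,0): lhs=(b,0) != rhs=(a,0)
  e.g. a=(b,0), b=(a,0), c=(c,1): lhs=(b,0) != rhs=(a,0)
Total violating triples: 432


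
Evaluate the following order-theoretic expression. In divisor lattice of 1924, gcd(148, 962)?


Meet=gcd.
gcd(148,962)=74


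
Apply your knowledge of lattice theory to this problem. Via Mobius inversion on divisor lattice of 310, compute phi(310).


phi(n) = n * prod_{p|n} (1 - 1/p).
Prime divisors of 310: [2, 5, 31]
phi(310) = 310 * (1 - 1/2) * (1 - 1/5) * (1 - 1/31)
phi(310) = 120


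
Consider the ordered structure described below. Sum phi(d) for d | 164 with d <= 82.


Divisors of 164 up to 82: [1, 2, 4, 41, 82]
phi values: [1, 1, 2, 40, 40]
Sum = 84


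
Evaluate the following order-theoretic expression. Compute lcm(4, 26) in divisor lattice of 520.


In a divisor lattice, join = lcm (least common multiple).
gcd(4,26) = 2
lcm(4,26) = 4*26/gcd = 104/2 = 52


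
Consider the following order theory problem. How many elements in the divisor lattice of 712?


Divisors of 712: [1, 2, 4, 8, 89, 178, 356, 712]
Count: 8


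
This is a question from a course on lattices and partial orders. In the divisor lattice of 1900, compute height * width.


Height = length of longest chain minus 1; width = size of largest antichain.
A maximum chain: 1 | 19 | 95 | 475 | 950 | 1900  (height 5).
A maximum antichain: {4, 10, 25, 38, 95}  (width 5).
Product = 5 * 5 = 25


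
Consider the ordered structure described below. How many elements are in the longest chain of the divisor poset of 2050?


A chain is a totally ordered subset; we count the number of elements in a maximum chain.
Compute, for each element x, the size of the longest chain ending at x:
  1: 1
  2: 2
  5: 2
  41: 2
  25: 3
  10: 3
  ...
A maximum chain: 1 < 2 < 10 < 50 < 2050
Number of elements in the longest chain: 5


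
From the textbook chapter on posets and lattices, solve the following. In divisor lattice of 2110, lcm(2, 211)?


Join=lcm.
gcd(2,211)=1
lcm=422


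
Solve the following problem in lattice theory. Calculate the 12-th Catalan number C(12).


C(n) = C(2n, n) / (n+1).
C(24, 12) = 2704156
C(12) = 2704156 / 13 = 208012


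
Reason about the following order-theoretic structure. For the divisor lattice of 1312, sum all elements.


sigma(n) = sum of divisors.
Divisors of 1312: [1, 2, 4, 8, 16, 32, 41, 82, 164, 328, 656, 1312]
Sum = 2646


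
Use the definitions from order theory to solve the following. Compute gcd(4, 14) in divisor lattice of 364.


In a divisor lattice, meet = gcd (greatest common divisor).
By Euclidean algorithm or factoring: gcd(4,14) = 2


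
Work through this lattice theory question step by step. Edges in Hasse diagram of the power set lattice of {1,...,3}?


A cover relation a -< b holds when a < b with no c strictly between.
Cover relations:
  {} -< {1}
  {} -< {2}
  {} -< {3}
  {1} -< {1,2}
  {1} -< {1,3}
  {2} -< {1,2}
  {2} -< {2,3}
  {3} -< {1,3}
  ...4 more
Total: 12


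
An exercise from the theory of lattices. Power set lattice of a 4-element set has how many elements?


Power set = 2^n.
2^4 = 16


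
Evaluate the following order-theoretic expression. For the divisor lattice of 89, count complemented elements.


An element a is complemented if some b has a meet b = bottom, a join b = top.
a is complemented iff gcd(a, n/a)=1, i.e. a is a unitary divisor of 89.
Complemented elements: 1, 89
Count: 2


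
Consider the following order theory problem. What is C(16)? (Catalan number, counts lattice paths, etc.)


C(n) = C(2n, n) / (n+1).
C(32, 16) = 601080390
C(16) = 601080390 / 17 = 35357670


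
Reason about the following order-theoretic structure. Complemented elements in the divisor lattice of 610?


An element a is complemented if some b has a meet b = bottom, a join b = top.
a is complemented iff gcd(a, n/a)=1, i.e. a is a unitary divisor of 610.
Complemented elements: 1, 2, 5, 10, 61, 122, ... (2 more)
Count: 8


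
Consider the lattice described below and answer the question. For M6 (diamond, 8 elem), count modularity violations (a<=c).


Modular law: if a <= c then a v (b ^ c) = (a v b) ^ c.
Check all triples (a,b,c) with a <= c among 8 elements.
This lattice is modular (diamonds M_m and their chain-products are modular).
Total violating triples: 0


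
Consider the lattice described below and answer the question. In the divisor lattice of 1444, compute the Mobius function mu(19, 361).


In a divisor lattice, mu(a,b) = mu(b/a) where mu is the classical Mobius function.
b/a = 361/19 = 19
Prime factorization of 19: primes [19]
19 is squarefree with 1 prime factor(s), so mu(19) = (-1)^1 = -1


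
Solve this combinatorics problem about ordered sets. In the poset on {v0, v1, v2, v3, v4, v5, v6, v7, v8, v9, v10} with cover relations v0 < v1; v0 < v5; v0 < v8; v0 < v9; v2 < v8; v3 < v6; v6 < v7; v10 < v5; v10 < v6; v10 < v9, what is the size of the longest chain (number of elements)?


A chain is a totally ordered subset; we count the number of elements in a maximum chain.
Compute, for each element x, the size of the longest chain ending at x:
  v0: 1
  v2: 1
  v3: 1
  v4: 1
  v10: 1
  v1: 2
  ...
A maximum chain: v3 < v6 < v7
Number of elements in the longest chain: 3


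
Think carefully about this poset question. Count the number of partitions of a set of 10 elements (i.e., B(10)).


B(n) = number of set partitions of an n-element set.
B(n) satisfies the recurrence: B(n+1) = sum_k C(n,k)*B(k).
B(10) = 115975


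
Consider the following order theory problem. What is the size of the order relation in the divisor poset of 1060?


The order relation is {(a,b) : a <= b}, reflexive so it includes (a,a).
Examples: (1,1), (1,10), (1,106), (1,1060), (1,2), ...
Total ordered pairs: 54


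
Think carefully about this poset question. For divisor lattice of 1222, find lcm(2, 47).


In a divisor lattice, join = lcm (least common multiple).
Compute lcm iteratively: start with first element, then lcm(current, next).
Elements: [2, 47]
lcm(2,47) = 94
Final lcm = 94


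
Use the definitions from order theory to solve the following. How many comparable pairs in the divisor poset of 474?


A comparable pair {a,b} has a < b or b < a in the order.
Count unordered pairs where one element is strictly below the other.
Examples: {1,2}, {1,3}, {1,6}, {1,79}, ...
Total comparable pairs: 19


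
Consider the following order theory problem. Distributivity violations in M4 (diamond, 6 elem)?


Distributive law: a ^ (b v c) = (a ^ b) v (a ^ c).
Check all 6^3 = 216 ordered triples (a,b,c).
  e.g. a=a1, b=a2, c=a3: lhs=a1 != rhs=0
  e.g. a=a1, b=a2, c=a4: lhs=a1 != rhs=0
Total violating triples: 24


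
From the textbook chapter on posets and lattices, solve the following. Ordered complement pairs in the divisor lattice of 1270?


Complement pair (a,b): a meet b = bottom, a join b = top.
Here: gcd(a,b)=1 and lcm(a,b)=1270, i.e. a*b=1270 with a,b coprime.
Pairs found: (1,1270), (2,635), (5,254), (10,127), ... (4 more)
Total ordered pairs: 8


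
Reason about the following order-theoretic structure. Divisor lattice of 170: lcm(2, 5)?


Join=lcm.
gcd(2,5)=1
lcm=10


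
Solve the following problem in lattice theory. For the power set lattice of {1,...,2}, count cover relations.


A cover relation a -< b holds when a < b with no c strictly between.
Cover relations:
  {} -< {1}
  {} -< {2}
  {1} -< {1,2}
  {2} -< {1,2}
Total: 4


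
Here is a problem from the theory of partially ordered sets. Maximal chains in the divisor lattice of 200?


A maximal chain goes from the minimum element to a maximal element via cover relations.
Counting all min-to-max paths in the cover graph.
Total maximal chains: 10


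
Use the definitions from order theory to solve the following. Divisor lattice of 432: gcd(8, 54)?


Meet=gcd.
gcd(8,54)=2


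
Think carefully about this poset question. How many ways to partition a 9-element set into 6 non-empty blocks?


S(n,k) = k*S(n-1,k) + S(n-1,k-1).
S(8,6) = 266, S(8,5) = 1050
S(9,6) = 6*266 + 1050 = 1596 + 1050
S(9,6) = 2646


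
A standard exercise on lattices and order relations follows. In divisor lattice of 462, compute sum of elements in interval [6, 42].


Interval [6,42] in divisors of 462: [6, 42]
Sum = 48


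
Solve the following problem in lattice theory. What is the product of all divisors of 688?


Divisors of 688: [1, 2, 4, 8, 16, 43, 86, 172, 344, 688]
Product = n^(d(n)/2) = 688^(10/2)
Product = 154149525127168


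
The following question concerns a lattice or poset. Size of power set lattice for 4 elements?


Power set = 2^n.
2^4 = 16


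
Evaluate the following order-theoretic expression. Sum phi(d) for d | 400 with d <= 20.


Divisors of 400 up to 20: [1, 2, 4, 5, 8, 10, 16, 20]
phi values: [1, 1, 2, 4, 4, 4, 8, 8]
Sum = 32


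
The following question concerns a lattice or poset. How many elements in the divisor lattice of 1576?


Divisors of 1576: [1, 2, 4, 8, 197, 394, 788, 1576]
Count: 8


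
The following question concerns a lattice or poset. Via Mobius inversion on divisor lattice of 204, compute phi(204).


phi(n) = n * prod_{p|n} (1 - 1/p).
Prime divisors of 204: [2, 3, 17]
phi(204) = 204 * (1 - 1/2) * (1 - 1/3) * (1 - 1/17)
phi(204) = 64


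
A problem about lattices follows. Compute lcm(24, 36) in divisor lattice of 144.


In a divisor lattice, join = lcm (least common multiple).
gcd(24,36) = 12
lcm(24,36) = 24*36/gcd = 864/12 = 72


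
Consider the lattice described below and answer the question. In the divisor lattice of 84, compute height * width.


Height = length of longest chain minus 1; width = size of largest antichain.
A maximum chain: 1 | 7 | 21 | 42 | 84  (height 4).
A maximum antichain: {4, 6, 14, 21}  (width 4).
Product = 4 * 4 = 16


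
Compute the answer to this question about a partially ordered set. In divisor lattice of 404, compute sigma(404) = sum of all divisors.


sigma(n) = sum of divisors.
Divisors of 404: [1, 2, 4, 101, 202, 404]
Sum = 714


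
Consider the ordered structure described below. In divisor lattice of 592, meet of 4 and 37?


In a divisor lattice, meet = gcd (greatest common divisor).
By Euclidean algorithm or factoring: gcd(4,37) = 1


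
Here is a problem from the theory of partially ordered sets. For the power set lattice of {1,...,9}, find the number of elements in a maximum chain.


A chain is a totally ordered subset; we count the number of elements in a maximum chain.
Compute, for each element x, the size of the longest chain ending at x:
  {}: 1
  {1}: 2
  {2}: 2
  {3}: 2
  {4}: 2
  {5}: 2
  ...
A maximum chain: {} < {1} < {1,2} < {1,2,3} < {1,2,3,4} < {1,2,3,4,5} < {1,2,3,4,5,6} < {1,2,3,4,5,6,7} < {1,2,3,4,5,6,7,8} < {1,2,3,4,5,6,7,8,9}
Number of elements in the longest chain: 10


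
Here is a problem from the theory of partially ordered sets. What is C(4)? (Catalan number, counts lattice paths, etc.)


C(n) = C(2n, n) / (n+1).
C(8, 4) = 70
C(4) = 70 / 5 = 14


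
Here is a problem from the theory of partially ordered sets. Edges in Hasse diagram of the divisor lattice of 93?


A cover relation a -< b holds when a < b with no c strictly between.
Cover relations:
  1 -< 3
  1 -< 31
  3 -< 93
  31 -< 93
Total: 4


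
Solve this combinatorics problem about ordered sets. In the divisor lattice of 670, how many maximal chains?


A maximal chain goes from the minimum element to a maximal element via cover relations.
Counting all min-to-max paths in the cover graph.
Total maximal chains: 6


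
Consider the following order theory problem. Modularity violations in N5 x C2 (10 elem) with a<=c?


Modular law: if a <= c then a v (b ^ c) = (a v b) ^ c.
Check all triples (a,b,c) with a <= c among 10 elements.
  e.g. a=(a,0), b=(c,0), c=(b,0): lhs=(a,0) != rhs=(b,0)
  e.g. a=(a,0), b=(c,1), c=(b,0): lhs=(a,0) != rhs=(b,0)
Total violating triples: 6


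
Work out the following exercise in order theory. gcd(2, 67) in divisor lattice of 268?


Meet=gcd.
gcd(2,67)=1


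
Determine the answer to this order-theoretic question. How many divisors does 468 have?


Divisors of 468: [1, 2, 3, 4, 6, 9, 12, 13, 18, 26, 36, 39, 52, 78, 117, 156, 234, 468]
Count: 18


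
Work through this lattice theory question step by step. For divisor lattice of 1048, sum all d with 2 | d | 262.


Interval [2,262] in divisors of 1048: [2, 262]
Sum = 264


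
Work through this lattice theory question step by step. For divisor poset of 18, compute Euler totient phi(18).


phi(n) = n * prod_{p|n} (1 - 1/p).
Prime divisors of 18: [2, 3]
phi(18) = 18 * (1 - 1/2) * (1 - 1/3)
phi(18) = 6


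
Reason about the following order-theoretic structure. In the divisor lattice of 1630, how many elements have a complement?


An element a is complemented if some b has a meet b = bottom, a join b = top.
a is complemented iff gcd(a, n/a)=1, i.e. a is a unitary divisor of 1630.
Complemented elements: 1, 2, 5, 10, 163, 326, ... (2 more)
Count: 8


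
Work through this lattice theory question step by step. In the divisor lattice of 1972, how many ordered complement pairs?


Complement pair (a,b): a meet b = bottom, a join b = top.
Here: gcd(a,b)=1 and lcm(a,b)=1972, i.e. a*b=1972 with a,b coprime.
Pairs found: (1,1972), (4,493), (17,116), (29,68), ... (4 more)
Total ordered pairs: 8


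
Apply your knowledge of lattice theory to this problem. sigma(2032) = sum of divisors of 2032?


sigma(n) = sum of divisors.
Divisors of 2032: [1, 2, 4, 8, 16, 127, 254, 508, 1016, 2032]
Sum = 3968


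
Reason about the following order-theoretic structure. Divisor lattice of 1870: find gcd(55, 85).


In a divisor lattice, meet = gcd (greatest common divisor).
By Euclidean algorithm or factoring: gcd(55,85) = 5


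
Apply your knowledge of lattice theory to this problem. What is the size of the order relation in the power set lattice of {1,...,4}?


The order relation is {(a,b) : a <= b}, reflexive so it includes (a,a).
Examples: ({},{}), ({},{1,2}), ({},{1,2,3}), ({},{1,2,3,4}), ({},{1,2,4}), ...
Total ordered pairs: 81


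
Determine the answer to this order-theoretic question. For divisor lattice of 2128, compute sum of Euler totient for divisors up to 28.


Divisors of 2128 up to 28: [1, 2, 4, 7, 8, 14, 16, 19, 28]
phi values: [1, 1, 2, 6, 4, 6, 8, 18, 12]
Sum = 58


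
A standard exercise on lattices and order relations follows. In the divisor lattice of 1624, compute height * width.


Height = length of longest chain minus 1; width = size of largest antichain.
A maximum chain: 1 | 29 | 203 | 406 | 812 | 1624  (height 5).
A maximum antichain: {4, 14, 58, 203}  (width 4).
Product = 5 * 4 = 20


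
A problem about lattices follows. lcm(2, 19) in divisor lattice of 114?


Join=lcm.
gcd(2,19)=1
lcm=38


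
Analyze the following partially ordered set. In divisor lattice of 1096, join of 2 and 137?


In a divisor lattice, join = lcm (least common multiple).
gcd(2,137) = 1
lcm(2,137) = 2*137/gcd = 274/1 = 274


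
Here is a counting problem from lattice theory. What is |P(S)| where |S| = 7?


Power set = 2^n.
2^7 = 128


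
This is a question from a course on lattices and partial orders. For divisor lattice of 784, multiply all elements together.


Divisors of 784: [1, 2, 4, 7, 8, 14, 16, 28, 49, 56, 98, 112, 196, 392, 784]
Product = n^(d(n)/2) = 784^(15/2)
Product = 5097655355238390956032


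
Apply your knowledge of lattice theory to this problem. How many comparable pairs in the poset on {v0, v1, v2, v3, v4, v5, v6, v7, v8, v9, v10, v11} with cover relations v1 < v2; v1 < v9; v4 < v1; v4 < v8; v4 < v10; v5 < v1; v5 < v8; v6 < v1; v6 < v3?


A comparable pair {a,b} has a < b or b < a in the order.
Count unordered pairs where one element is strictly below the other.
Examples: {v1,v2}, {v1,v4}, {v1,v5}, {v1,v6}, ...
Total comparable pairs: 15


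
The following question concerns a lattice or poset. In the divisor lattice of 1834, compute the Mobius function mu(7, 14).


In a divisor lattice, mu(a,b) = mu(b/a) where mu is the classical Mobius function.
b/a = 14/7 = 2
Prime factorization of 2: primes [2]
2 is squarefree with 1 prime factor(s), so mu(2) = (-1)^1 = -1


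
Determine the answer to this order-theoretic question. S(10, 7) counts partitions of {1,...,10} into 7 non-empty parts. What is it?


S(n,k) = k*S(n-1,k) + S(n-1,k-1).
S(9,7) = 462, S(9,6) = 2646
S(10,7) = 7*462 + 2646 = 3234 + 2646
S(10,7) = 5880


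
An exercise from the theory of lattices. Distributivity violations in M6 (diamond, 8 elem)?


Distributive law: a ^ (b v c) = (a ^ b) v (a ^ c).
Check all 8^3 = 512 ordered triples (a,b,c).
  e.g. a=a1, b=a2, c=a3: lhs=a1 != rhs=0
  e.g. a=a1, b=a2, c=a4: lhs=a1 != rhs=0
Total violating triples: 120


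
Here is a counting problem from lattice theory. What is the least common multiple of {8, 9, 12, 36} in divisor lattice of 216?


In a divisor lattice, join = lcm (least common multiple).
Compute lcm iteratively: start with first element, then lcm(current, next).
Elements: [8, 9, 12, 36]
lcm(8,9) = 72
lcm(72,12) = 72
lcm(72,36) = 72
Final lcm = 72


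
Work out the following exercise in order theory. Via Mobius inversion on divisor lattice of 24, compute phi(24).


phi(n) = n * prod_{p|n} (1 - 1/p).
Prime divisors of 24: [2, 3]
phi(24) = 24 * (1 - 1/2) * (1 - 1/3)
phi(24) = 8


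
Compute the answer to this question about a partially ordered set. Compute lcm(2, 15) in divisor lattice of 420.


In a divisor lattice, join = lcm (least common multiple).
gcd(2,15) = 1
lcm(2,15) = 2*15/gcd = 30/1 = 30


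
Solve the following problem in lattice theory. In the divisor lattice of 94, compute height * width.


Height = length of longest chain minus 1; width = size of largest antichain.
A maximum chain: 1 | 47 | 94  (height 2).
A maximum antichain: {2, 47}  (width 2).
Product = 2 * 2 = 4


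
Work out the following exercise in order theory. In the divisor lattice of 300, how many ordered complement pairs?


Complement pair (a,b): a meet b = bottom, a join b = top.
Here: gcd(a,b)=1 and lcm(a,b)=300, i.e. a*b=300 with a,b coprime.
Pairs found: (1,300), (3,100), (4,75), (12,25), ... (4 more)
Total ordered pairs: 8


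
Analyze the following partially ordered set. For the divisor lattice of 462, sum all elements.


sigma(n) = sum of divisors.
Divisors of 462: [1, 2, 3, 6, 7, 11, 14, 21, 22, 33, 42, 66, 77, 154, 231, 462]
Sum = 1152


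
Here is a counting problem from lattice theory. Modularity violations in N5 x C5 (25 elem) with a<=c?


Modular law: if a <= c then a v (b ^ c) = (a v b) ^ c.
Check all triples (a,b,c) with a <= c among 25 elements.
  e.g. a=(a,0), b=(c,0), c=(b,0): lhs=(a,0) != rhs=(b,0)
  e.g. a=(a,0), b=(c,1), c=(b,0): lhs=(a,0) != rhs=(b,0)
Total violating triples: 75


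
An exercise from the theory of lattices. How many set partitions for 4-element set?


B(n) = number of set partitions of an n-element set.
B(n) satisfies the recurrence: B(n+1) = sum_k C(n,k)*B(k).
B(4) = 15


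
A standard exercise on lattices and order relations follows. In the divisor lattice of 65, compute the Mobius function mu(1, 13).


In a divisor lattice, mu(a,b) = mu(b/a) where mu is the classical Mobius function.
b/a = 13/1 = 13
Prime factorization of 13: primes [13]
13 is squarefree with 1 prime factor(s), so mu(13) = (-1)^1 = -1


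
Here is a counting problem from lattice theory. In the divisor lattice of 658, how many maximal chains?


A maximal chain goes from the minimum element to a maximal element via cover relations.
Counting all min-to-max paths in the cover graph.
Total maximal chains: 6


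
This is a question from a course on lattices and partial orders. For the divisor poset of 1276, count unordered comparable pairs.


A comparable pair {a,b} has a < b or b < a in the order.
Count unordered pairs where one element is strictly below the other.
Examples: {1,2}, {1,4}, {1,11}, {1,22}, ...
Total comparable pairs: 42


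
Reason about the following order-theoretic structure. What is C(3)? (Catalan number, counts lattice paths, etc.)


C(n) = C(2n, n) / (n+1).
C(6, 3) = 20
C(3) = 20 / 4 = 5


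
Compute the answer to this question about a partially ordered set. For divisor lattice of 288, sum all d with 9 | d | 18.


Interval [9,18] in divisors of 288: [9, 18]
Sum = 27


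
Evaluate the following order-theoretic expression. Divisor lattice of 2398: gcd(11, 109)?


Meet=gcd.
gcd(11,109)=1


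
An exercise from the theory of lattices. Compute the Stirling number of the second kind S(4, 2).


S(n,k) = k*S(n-1,k) + S(n-1,k-1).
S(3,2) = 3, S(3,1) = 1
S(4,2) = 2*3 + 1 = 6 + 1
S(4,2) = 7


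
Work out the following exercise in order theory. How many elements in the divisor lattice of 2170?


Divisors of 2170: [1, 2, 5, 7, 10, 14, 31, 35, 62, 70, 155, 217, 310, 434, 1085, 2170]
Count: 16


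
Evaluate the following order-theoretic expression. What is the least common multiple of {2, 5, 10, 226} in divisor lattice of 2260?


In a divisor lattice, join = lcm (least common multiple).
Compute lcm iteratively: start with first element, then lcm(current, next).
Elements: [2, 5, 10, 226]
lcm(2,5) = 10
lcm(10,10) = 10
lcm(10,226) = 1130
Final lcm = 1130


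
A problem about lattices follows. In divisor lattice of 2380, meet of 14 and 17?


In a divisor lattice, meet = gcd (greatest common divisor).
By Euclidean algorithm or factoring: gcd(14,17) = 1


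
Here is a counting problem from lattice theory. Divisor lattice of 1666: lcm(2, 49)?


Join=lcm.
gcd(2,49)=1
lcm=98


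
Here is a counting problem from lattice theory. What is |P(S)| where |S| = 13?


Power set = 2^n.
2^13 = 8192


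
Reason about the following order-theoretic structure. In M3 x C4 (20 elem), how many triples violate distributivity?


Distributive law: a ^ (b v c) = (a ^ b) v (a ^ c).
Check all 20^3 = 8000 ordered triples (a,b,c).
  e.g. a=(a1,0), b=(a2,0), c=(a3,0): lhs=(a1,0) != rhs=(0,0)
  e.g. a=(a1,0), b=(a2,0), c=(a3,1): lhs=(a1,0) != rhs=(0,0)
Total violating triples: 384


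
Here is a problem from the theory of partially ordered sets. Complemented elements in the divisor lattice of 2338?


An element a is complemented if some b has a meet b = bottom, a join b = top.
a is complemented iff gcd(a, n/a)=1, i.e. a is a unitary divisor of 2338.
Complemented elements: 1, 2, 7, 14, 167, 334, ... (2 more)
Count: 8


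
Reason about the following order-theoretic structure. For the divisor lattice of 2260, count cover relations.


A cover relation a -< b holds when a < b with no c strictly between.
Cover relations:
  1 -< 2
  1 -< 5
  1 -< 113
  2 -< 4
  2 -< 10
  2 -< 226
  4 -< 20
  4 -< 452
  ...12 more
Total: 20
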